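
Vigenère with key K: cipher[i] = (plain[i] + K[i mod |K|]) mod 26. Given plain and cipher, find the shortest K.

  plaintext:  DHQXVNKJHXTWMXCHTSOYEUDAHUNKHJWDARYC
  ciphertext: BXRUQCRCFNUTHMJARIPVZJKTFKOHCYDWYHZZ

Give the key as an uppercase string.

YQBXVPHT

  i= 0: B-D = 24 → Y
  i= 1: X-H = 16 → Q
  i= 2: R-Q =  1 → B
  i= 3: U-X = 23 → X
  i= 4: Q-V = 21 → V
  i= 5: C-N = 15 → P
  i= 6: R-K =  7 → H
  i= 7: C-J = 19 → T
  i= 8: F-H = 24 → Y
  i= 9: N-X = 16 → Q
  i=10: U-T =  1 → B
  i=11: T-W = 23 → X
  i=12: H-M = 21 → V
  i=13: M-X = 15 → P
  i=14: J-C =  7 → H
  i=15: A-H = 19 → T
  i=16: R-T = 24 → Y
  i=17: I-S = 16 → Q
  i=18: P-O =  1 → B
  i=19: V-Y = 23 → X
  i=20: Z-E = 21 → V
  i=21: J-U = 15 → P
  i=22: K-D =  7 → H
  i=23: T-A = 19 → T
  i=24: F-H = 24 → Y
  i=25: K-U = 16 → Q
  i=26: O-N =  1 → B
  i=27: H-K = 23 → X
  i=28: C-H = 21 → V
  i=29: Y-J = 15 → P
  i=30: D-W =  7 → H
  i=31: W-D = 19 → T
  i=32: Y-A = 24 → Y
  i=33: H-R = 16 → Q
  i=34: Z-Y =  1 → B
  i=35: Z-C = 23 → X
  shifts repeat with period 8: YQBXVPHT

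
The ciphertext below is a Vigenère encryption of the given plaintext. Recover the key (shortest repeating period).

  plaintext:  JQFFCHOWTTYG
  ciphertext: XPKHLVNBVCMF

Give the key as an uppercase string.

OZFCJ

  i= 0: X-J = 14 → O
  i= 1: P-Q = 25 → Z
  i= 2: K-F =  5 → F
  i= 3: H-F =  2 → C
  i= 4: L-C =  9 → J
  i= 5: V-H = 14 → O
  i= 6: N-O = 25 → Z
  i= 7: B-W =  5 → F
  i= 8: V-T =  2 → C
  i= 9: C-T =  9 → J
  i=10: M-Y = 14 → O
  i=11: F-G = 25 → Z
  shifts repeat with period 5: OZFCJ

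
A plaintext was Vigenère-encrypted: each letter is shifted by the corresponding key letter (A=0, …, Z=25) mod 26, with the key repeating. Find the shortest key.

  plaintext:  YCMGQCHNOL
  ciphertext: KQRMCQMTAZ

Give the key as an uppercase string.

  i= 0: K-Y = 12 → M
  i= 1: Q-C = 14 → O
  i= 2: R-M =  5 → F
  i= 3: M-G =  6 → G
  i= 4: C-Q = 12 → M
  i= 5: Q-C = 14 → O
  i= 6: M-H =  5 → F
  i= 7: T-N =  6 → G
  i= 8: A-O = 12 → M
  i= 9: Z-L = 14 → O
  shifts repeat with period 4: MOFG

MOFG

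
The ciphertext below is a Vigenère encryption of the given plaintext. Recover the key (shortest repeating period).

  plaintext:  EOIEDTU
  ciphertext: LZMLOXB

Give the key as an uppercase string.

HLE

  i= 0: L-E =  7 → H
  i= 1: Z-O = 11 → L
  i= 2: M-I =  4 → E
  i= 3: L-E =  7 → H
  i= 4: O-D = 11 → L
  i= 5: X-T =  4 → E
  i= 6: B-U =  7 → H
  shifts repeat with period 3: HLE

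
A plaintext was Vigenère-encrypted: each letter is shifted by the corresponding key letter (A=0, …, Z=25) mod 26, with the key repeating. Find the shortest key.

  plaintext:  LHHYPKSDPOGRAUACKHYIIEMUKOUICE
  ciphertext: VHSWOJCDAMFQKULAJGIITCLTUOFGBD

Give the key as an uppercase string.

KALYZZ

  i= 0: V-L = 10 → K
  i= 1: H-H =  0 → A
  i= 2: S-H = 11 → L
  i= 3: W-Y = 24 → Y
  i= 4: O-P = 25 → Z
  i= 5: J-K = 25 → Z
  i= 6: C-S = 10 → K
  i= 7: D-D =  0 → A
  i= 8: A-P = 11 → L
  i= 9: M-O = 24 → Y
  i=10: F-G = 25 → Z
  i=11: Q-R = 25 → Z
  i=12: K-A = 10 → K
  i=13: U-U =  0 → A
  i=14: L-A = 11 → L
  i=15: A-C = 24 → Y
  i=16: J-K = 25 → Z
  i=17: G-H = 25 → Z
  i=18: I-Y = 10 → K
  i=19: I-I =  0 → A
  i=20: T-I = 11 → L
  i=21: C-E = 24 → Y
  i=22: L-M = 25 → Z
  i=23: T-U = 25 → Z
  i=24: U-K = 10 → K
  i=25: O-O =  0 → A
  i=26: F-U = 11 → L
  i=27: G-I = 24 → Y
  i=28: B-C = 25 → Z
  i=29: D-E = 25 → Z
  shifts repeat with period 6: KALYZZ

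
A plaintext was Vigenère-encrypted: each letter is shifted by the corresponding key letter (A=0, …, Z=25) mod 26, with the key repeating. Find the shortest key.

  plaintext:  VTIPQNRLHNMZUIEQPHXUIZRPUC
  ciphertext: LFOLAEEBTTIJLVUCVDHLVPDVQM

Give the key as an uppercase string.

QMGWKRN

  i= 0: L-V = 16 → Q
  i= 1: F-T = 12 → M
  i= 2: O-I =  6 → G
  i= 3: L-P = 22 → W
  i= 4: A-Q = 10 → K
  i= 5: E-N = 17 → R
  i= 6: E-R = 13 → N
  i= 7: B-L = 16 → Q
  i= 8: T-H = 12 → M
  i= 9: T-N =  6 → G
  i=10: I-M = 22 → W
  i=11: J-Z = 10 → K
  i=12: L-U = 17 → R
  i=13: V-I = 13 → N
  i=14: U-E = 16 → Q
  i=15: C-Q = 12 → M
  i=16: V-P =  6 → G
  i=17: D-H = 22 → W
  i=18: H-X = 10 → K
  i=19: L-U = 17 → R
  i=20: V-I = 13 → N
  i=21: P-Z = 16 → Q
  i=22: D-R = 12 → M
  i=23: V-P =  6 → G
  i=24: Q-U = 22 → W
  i=25: M-C = 10 → K
  shifts repeat with period 7: QMGWKRN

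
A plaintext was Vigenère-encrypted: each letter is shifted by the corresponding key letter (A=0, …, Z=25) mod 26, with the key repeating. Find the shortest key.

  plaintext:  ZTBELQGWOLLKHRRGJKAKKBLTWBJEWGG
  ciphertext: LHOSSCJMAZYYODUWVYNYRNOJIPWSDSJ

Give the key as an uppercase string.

  i= 0: L-Z = 12 → M
  i= 1: H-T = 14 → O
  i= 2: O-B = 13 → N
  i= 3: S-E = 14 → O
  i= 4: S-L =  7 → H
  i= 5: C-Q = 12 → M
  i= 6: J-G =  3 → D
  i= 7: M-W = 16 → Q
  i= 8: A-O = 12 → M
  i= 9: Z-L = 14 → O
  i=10: Y-L = 13 → N
  i=11: Y-K = 14 → O
  i=12: O-H =  7 → H
  i=13: D-R = 12 → M
  i=14: U-R =  3 → D
  i=15: W-G = 16 → Q
  i=16: V-J = 12 → M
  i=17: Y-K = 14 → O
  i=18: N-A = 13 → N
  i=19: Y-K = 14 → O
  i=20: R-K =  7 → H
  i=21: N-B = 12 → M
  i=22: O-L =  3 → D
  i=23: J-T = 16 → Q
  i=24: I-W = 12 → M
  i=25: P-B = 14 → O
  i=26: W-J = 13 → N
  i=27: S-E = 14 → O
  i=28: D-W =  7 → H
  i=29: S-G = 12 → M
  i=30: J-G =  3 → D
  shifts repeat with period 8: MONOHMDQ

MONOHMDQ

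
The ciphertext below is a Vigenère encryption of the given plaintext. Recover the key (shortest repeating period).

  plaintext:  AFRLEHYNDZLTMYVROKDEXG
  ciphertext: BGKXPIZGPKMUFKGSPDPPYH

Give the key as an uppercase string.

BBTML

  i= 0: B-A =  1 → B
  i= 1: G-F =  1 → B
  i= 2: K-R = 19 → T
  i= 3: X-L = 12 → M
  i= 4: P-E = 11 → L
  i= 5: I-H =  1 → B
  i= 6: Z-Y =  1 → B
  i= 7: G-N = 19 → T
  i= 8: P-D = 12 → M
  i= 9: K-Z = 11 → L
  i=10: M-L =  1 → B
  i=11: U-T =  1 → B
  i=12: F-M = 19 → T
  i=13: K-Y = 12 → M
  i=14: G-V = 11 → L
  i=15: S-R =  1 → B
  i=16: P-O =  1 → B
  i=17: D-K = 19 → T
  i=18: P-D = 12 → M
  i=19: P-E = 11 → L
  i=20: Y-X =  1 → B
  i=21: H-G =  1 → B
  shifts repeat with period 5: BBTML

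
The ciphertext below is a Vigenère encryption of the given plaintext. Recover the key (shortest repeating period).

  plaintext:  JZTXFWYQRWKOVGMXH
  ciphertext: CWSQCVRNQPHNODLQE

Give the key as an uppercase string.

  i= 0: C-J = 19 → T
  i= 1: W-Z = 23 → X
  i= 2: S-T = 25 → Z
  i= 3: Q-X = 19 → T
  i= 4: C-F = 23 → X
  i= 5: V-W = 25 → Z
  i= 6: R-Y = 19 → T
  i= 7: N-Q = 23 → X
  i= 8: Q-R = 25 → Z
  i= 9: P-W = 19 → T
  i=10: H-K = 23 → X
  i=11: N-O = 25 → Z
  i=12: O-V = 19 → T
  i=13: D-G = 23 → X
  i=14: L-M = 25 → Z
  i=15: Q-X = 19 → T
  i=16: E-H = 23 → X
  shifts repeat with period 3: TXZ

TXZ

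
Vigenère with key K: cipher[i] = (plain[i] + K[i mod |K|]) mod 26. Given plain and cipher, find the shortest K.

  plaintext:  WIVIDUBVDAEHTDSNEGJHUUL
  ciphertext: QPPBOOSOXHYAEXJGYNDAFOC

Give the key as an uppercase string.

  i= 0: Q-W = 20 → U
  i= 1: P-I =  7 → H
  i= 2: P-V = 20 → U
  i= 3: B-I = 19 → T
  i= 4: O-D = 11 → L
  i= 5: O-U = 20 → U
  i= 6: S-B = 17 → R
  i= 7: O-V = 19 → T
  i= 8: X-D = 20 → U
  i= 9: H-A =  7 → H
  i=10: Y-E = 20 → U
  i=11: A-H = 19 → T
  i=12: E-T = 11 → L
  i=13: X-D = 20 → U
  i=14: J-S = 17 → R
  i=15: G-N = 19 → T
  i=16: Y-E = 20 → U
  i=17: N-G =  7 → H
  i=18: D-J = 20 → U
  i=19: A-H = 19 → T
  i=20: F-U = 11 → L
  i=21: O-U = 20 → U
  i=22: C-L = 17 → R
  shifts repeat with period 8: UHUTLURT

UHUTLURT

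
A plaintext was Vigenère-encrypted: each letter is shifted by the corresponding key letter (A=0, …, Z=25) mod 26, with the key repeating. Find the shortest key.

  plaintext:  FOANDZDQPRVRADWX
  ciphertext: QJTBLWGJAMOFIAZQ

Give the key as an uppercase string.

  i= 0: Q-F = 11 → L
  i= 1: J-O = 21 → V
  i= 2: T-A = 19 → T
  i= 3: B-N = 14 → O
  i= 4: L-D =  8 → I
  i= 5: W-Z = 23 → X
  i= 6: G-D =  3 → D
  i= 7: J-Q = 19 → T
  i= 8: A-P = 11 → L
  i= 9: M-R = 21 → V
  i=10: O-V = 19 → T
  i=11: F-R = 14 → O
  i=12: I-A =  8 → I
  i=13: A-D = 23 → X
  i=14: Z-W =  3 → D
  i=15: Q-X = 19 → T
  shifts repeat with period 8: LVTOIXDT

LVTOIXDT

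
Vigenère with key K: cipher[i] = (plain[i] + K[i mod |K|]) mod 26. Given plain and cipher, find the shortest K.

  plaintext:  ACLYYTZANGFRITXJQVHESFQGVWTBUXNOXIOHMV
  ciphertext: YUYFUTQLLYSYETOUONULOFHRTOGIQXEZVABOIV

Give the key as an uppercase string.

  i= 0: Y-A = 24 → Y
  i= 1: U-C = 18 → S
  i= 2: Y-L = 13 → N
  i= 3: F-Y =  7 → H
  i= 4: U-Y = 22 → W
  i= 5: T-T =  0 → A
  i= 6: Q-Z = 17 → R
  i= 7: L-A = 11 → L
  i= 8: L-N = 24 → Y
  i= 9: Y-G = 18 → S
  i=10: S-F = 13 → N
  i=11: Y-R =  7 → H
  i=12: E-I = 22 → W
  i=13: T-T =  0 → A
  i=14: O-X = 17 → R
  i=15: U-J = 11 → L
  i=16: O-Q = 24 → Y
  i=17: N-V = 18 → S
  i=18: U-H = 13 → N
  i=19: L-E =  7 → H
  i=20: O-S = 22 → W
  i=21: F-F =  0 → A
  i=22: H-Q = 17 → R
  i=23: R-G = 11 → L
  i=24: T-V = 24 → Y
  i=25: O-W = 18 → S
  i=26: G-T = 13 → N
  i=27: I-B =  7 → H
  i=28: Q-U = 22 → W
  i=29: X-X =  0 → A
  i=30: E-N = 17 → R
  i=31: Z-O = 11 → L
  i=32: V-X = 24 → Y
  i=33: A-I = 18 → S
  i=34: B-O = 13 → N
  i=35: O-H =  7 → H
  i=36: I-M = 22 → W
  i=37: V-V =  0 → A
  shifts repeat with period 8: YSNHWARL

YSNHWARL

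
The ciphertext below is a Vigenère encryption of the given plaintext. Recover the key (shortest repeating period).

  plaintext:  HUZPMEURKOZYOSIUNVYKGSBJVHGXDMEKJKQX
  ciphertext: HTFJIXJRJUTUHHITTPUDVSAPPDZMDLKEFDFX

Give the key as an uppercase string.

  i= 0: H-H =  0 → A
  i= 1: T-U = 25 → Z
  i= 2: F-Z =  6 → G
  i= 3: J-P = 20 → U
  i= 4: I-M = 22 → W
  i= 5: X-E = 19 → T
  i= 6: J-U = 15 → P
  i= 7: R-R =  0 → A
  i= 8: J-K = 25 → Z
  i= 9: U-O =  6 → G
  i=10: T-Z = 20 → U
  i=11: U-Y = 22 → W
  i=12: H-O = 19 → T
  i=13: H-S = 15 → P
  i=14: I-I =  0 → A
  i=15: T-U = 25 → Z
  i=16: T-N =  6 → G
  i=17: P-V = 20 → U
  i=18: U-Y = 22 → W
  i=19: D-K = 19 → T
  i=20: V-G = 15 → P
  i=21: S-S =  0 → A
  i=22: A-B = 25 → Z
  i=23: P-J =  6 → G
  i=24: P-V = 20 → U
  i=25: D-H = 22 → W
  i=26: Z-G = 19 → T
  i=27: M-X = 15 → P
  i=28: D-D =  0 → A
  i=29: L-M = 25 → Z
  i=30: K-E =  6 → G
  i=31: E-K = 20 → U
  i=32: F-J = 22 → W
  i=33: D-K = 19 → T
  i=34: F-Q = 15 → P
  i=35: X-X =  0 → A
  shifts repeat with period 7: AZGUWTP

AZGUWTP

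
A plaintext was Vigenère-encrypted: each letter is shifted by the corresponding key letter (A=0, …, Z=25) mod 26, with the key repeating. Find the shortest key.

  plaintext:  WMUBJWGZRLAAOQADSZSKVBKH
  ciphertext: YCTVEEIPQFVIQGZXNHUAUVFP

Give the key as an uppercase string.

CQZUVI

  i= 0: Y-W =  2 → C
  i= 1: C-M = 16 → Q
  i= 2: T-U = 25 → Z
  i= 3: V-B = 20 → U
  i= 4: E-J = 21 → V
  i= 5: E-W =  8 → I
  i= 6: I-G =  2 → C
  i= 7: P-Z = 16 → Q
  i= 8: Q-R = 25 → Z
  i= 9: F-L = 20 → U
  i=10: V-A = 21 → V
  i=11: I-A =  8 → I
  i=12: Q-O =  2 → C
  i=13: G-Q = 16 → Q
  i=14: Z-A = 25 → Z
  i=15: X-D = 20 → U
  i=16: N-S = 21 → V
  i=17: H-Z =  8 → I
  i=18: U-S =  2 → C
  i=19: A-K = 16 → Q
  i=20: U-V = 25 → Z
  i=21: V-B = 20 → U
  i=22: F-K = 21 → V
  i=23: P-H =  8 → I
  shifts repeat with period 6: CQZUVI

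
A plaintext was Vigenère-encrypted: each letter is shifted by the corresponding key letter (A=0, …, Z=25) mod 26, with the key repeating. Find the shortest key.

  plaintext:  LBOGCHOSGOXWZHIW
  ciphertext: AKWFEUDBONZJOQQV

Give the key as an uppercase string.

PJIZCN

  i= 0: A-L = 15 → P
  i= 1: K-B =  9 → J
  i= 2: W-O =  8 → I
  i= 3: F-G = 25 → Z
  i= 4: E-C =  2 → C
  i= 5: U-H = 13 → N
  i= 6: D-O = 15 → P
  i= 7: B-S =  9 → J
  i= 8: O-G =  8 → I
  i= 9: N-O = 25 → Z
  i=10: Z-X =  2 → C
  i=11: J-W = 13 → N
  i=12: O-Z = 15 → P
  i=13: Q-H =  9 → J
  i=14: Q-I =  8 → I
  i=15: V-W = 25 → Z
  shifts repeat with period 6: PJIZCN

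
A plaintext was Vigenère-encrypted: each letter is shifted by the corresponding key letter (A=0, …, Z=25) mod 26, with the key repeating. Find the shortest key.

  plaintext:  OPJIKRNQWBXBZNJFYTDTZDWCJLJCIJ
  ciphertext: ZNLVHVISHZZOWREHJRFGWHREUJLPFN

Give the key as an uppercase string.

LYCNXEVC

  i= 0: Z-O = 11 → L
  i= 1: N-P = 24 → Y
  i= 2: L-J =  2 → C
  i= 3: V-I = 13 → N
  i= 4: H-K = 23 → X
  i= 5: V-R =  4 → E
  i= 6: I-N = 21 → V
  i= 7: S-Q =  2 → C
  i= 8: H-W = 11 → L
  i= 9: Z-B = 24 → Y
  i=10: Z-X =  2 → C
  i=11: O-B = 13 → N
  i=12: W-Z = 23 → X
  i=13: R-N =  4 → E
  i=14: E-J = 21 → V
  i=15: H-F =  2 → C
  i=16: J-Y = 11 → L
  i=17: R-T = 24 → Y
  i=18: F-D =  2 → C
  i=19: G-T = 13 → N
  i=20: W-Z = 23 → X
  i=21: H-D =  4 → E
  i=22: R-W = 21 → V
  i=23: E-C =  2 → C
  i=24: U-J = 11 → L
  i=25: J-L = 24 → Y
  i=26: L-J =  2 → C
  i=27: P-C = 13 → N
  i=28: F-I = 23 → X
  i=29: N-J =  4 → E
  shifts repeat with period 8: LYCNXEVC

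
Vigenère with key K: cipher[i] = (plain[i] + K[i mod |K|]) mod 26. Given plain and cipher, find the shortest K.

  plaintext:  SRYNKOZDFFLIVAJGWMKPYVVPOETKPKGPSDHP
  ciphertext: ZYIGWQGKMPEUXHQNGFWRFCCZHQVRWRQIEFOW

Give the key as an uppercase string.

  i= 0: Z-S =  7 → H
  i= 1: Y-R =  7 → H
  i= 2: I-Y = 10 → K
  i= 3: G-N = 19 → T
  i= 4: W-K = 12 → M
  i= 5: Q-O =  2 → C
  i= 6: G-Z =  7 → H
  i= 7: K-D =  7 → H
  i= 8: M-F =  7 → H
  i= 9: P-F = 10 → K
  i=10: E-L = 19 → T
  i=11: U-I = 12 → M
  i=12: X-V =  2 → C
  i=13: H-A =  7 → H
  i=14: Q-J =  7 → H
  i=15: N-G =  7 → H
  i=16: G-W = 10 → K
  i=17: F-M = 19 → T
  i=18: W-K = 12 → M
  i=19: R-P =  2 → C
  i=20: F-Y =  7 → H
  i=21: C-V =  7 → H
  i=22: C-V =  7 → H
  i=23: Z-P = 10 → K
  i=24: H-O = 19 → T
  i=25: Q-E = 12 → M
  i=26: V-T =  2 → C
  i=27: R-K =  7 → H
  i=28: W-P =  7 → H
  i=29: R-K =  7 → H
  i=30: Q-G = 10 → K
  i=31: I-P = 19 → T
  i=32: E-S = 12 → M
  i=33: F-D =  2 → C
  i=34: O-H =  7 → H
  i=35: W-P =  7 → H
  shifts repeat with period 7: HHKTMCH

HHKTMCH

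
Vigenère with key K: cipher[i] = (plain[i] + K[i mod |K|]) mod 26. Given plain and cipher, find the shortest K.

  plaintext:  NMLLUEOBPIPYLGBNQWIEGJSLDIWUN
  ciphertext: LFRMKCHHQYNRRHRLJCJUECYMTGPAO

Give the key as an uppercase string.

YTGBQ

  i= 0: L-N = 24 → Y
  i= 1: F-M = 19 → T
  i= 2: R-L =  6 → G
  i= 3: M-L =  1 → B
  i= 4: K-U = 16 → Q
  i= 5: C-E = 24 → Y
  i= 6: H-O = 19 → T
  i= 7: H-B =  6 → G
  i= 8: Q-P =  1 → B
  i= 9: Y-I = 16 → Q
  i=10: N-P = 24 → Y
  i=11: R-Y = 19 → T
  i=12: R-L =  6 → G
  i=13: H-G =  1 → B
  i=14: R-B = 16 → Q
  i=15: L-N = 24 → Y
  i=16: J-Q = 19 → T
  i=17: C-W =  6 → G
  i=18: J-I =  1 → B
  i=19: U-E = 16 → Q
  i=20: E-G = 24 → Y
  i=21: C-J = 19 → T
  i=22: Y-S =  6 → G
  i=23: M-L =  1 → B
  i=24: T-D = 16 → Q
  i=25: G-I = 24 → Y
  i=26: P-W = 19 → T
  i=27: A-U =  6 → G
  i=28: O-N =  1 → B
  shifts repeat with period 5: YTGBQ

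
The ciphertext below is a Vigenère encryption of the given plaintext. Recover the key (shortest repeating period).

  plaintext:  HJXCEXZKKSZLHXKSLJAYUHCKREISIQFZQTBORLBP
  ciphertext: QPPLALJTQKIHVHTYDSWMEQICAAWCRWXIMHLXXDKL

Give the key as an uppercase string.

  i= 0: Q-H =  9 → J
  i= 1: P-J =  6 → G
  i= 2: P-X = 18 → S
  i= 3: L-C =  9 → J
  i= 4: A-E = 22 → W
  i= 5: L-X = 14 → O
  i= 6: J-Z = 10 → K
  i= 7: T-K =  9 → J
  i= 8: Q-K =  6 → G
  i= 9: K-S = 18 → S
  i=10: I-Z =  9 → J
  i=11: H-L = 22 → W
  i=12: V-H = 14 → O
  i=13: H-X = 10 → K
  i=14: T-K =  9 → J
  i=15: Y-S =  6 → G
  i=16: D-L = 18 → S
  i=17: S-J =  9 → J
  i=18: W-A = 22 → W
  i=19: M-Y = 14 → O
  i=20: E-U = 10 → K
  i=21: Q-H =  9 → J
  i=22: I-C =  6 → G
  i=23: C-K = 18 → S
  i=24: A-R =  9 → J
  i=25: A-E = 22 → W
  i=26: W-I = 14 → O
  i=27: C-S = 10 → K
  i=28: R-I =  9 → J
  i=29: W-Q =  6 → G
  i=30: X-F = 18 → S
  i=31: I-Z =  9 → J
  i=32: M-Q = 22 → W
  i=33: H-T = 14 → O
  i=34: L-B = 10 → K
  i=35: X-O =  9 → J
  i=36: X-R =  6 → G
  i=37: D-L = 18 → S
  i=38: K-B =  9 → J
  i=39: L-P = 22 → W
  shifts repeat with period 7: JGSJWOK

JGSJWOK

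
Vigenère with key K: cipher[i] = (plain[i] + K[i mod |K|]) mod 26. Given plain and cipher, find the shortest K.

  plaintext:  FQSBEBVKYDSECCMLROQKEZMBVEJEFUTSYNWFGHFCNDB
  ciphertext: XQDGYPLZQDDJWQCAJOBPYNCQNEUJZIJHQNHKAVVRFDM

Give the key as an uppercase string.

SALFUOQP

  i= 0: X-F = 18 → S
  i= 1: Q-Q =  0 → A
  i= 2: D-S = 11 → L
  i= 3: G-B =  5 → F
  i= 4: Y-E = 20 → U
  i= 5: P-B = 14 → O
  i= 6: L-V = 16 → Q
  i= 7: Z-K = 15 → P
  i= 8: Q-Y = 18 → S
  i= 9: D-D =  0 → A
  i=10: D-S = 11 → L
  i=11: J-E =  5 → F
  i=12: W-C = 20 → U
  i=13: Q-C = 14 → O
  i=14: C-M = 16 → Q
  i=15: A-L = 15 → P
  i=16: J-R = 18 → S
  i=17: O-O =  0 → A
  i=18: B-Q = 11 → L
  i=19: P-K =  5 → F
  i=20: Y-E = 20 → U
  i=21: N-Z = 14 → O
  i=22: C-M = 16 → Q
  i=23: Q-B = 15 → P
  i=24: N-V = 18 → S
  i=25: E-E =  0 → A
  i=26: U-J = 11 → L
  i=27: J-E =  5 → F
  i=28: Z-F = 20 → U
  i=29: I-U = 14 → O
  i=30: J-T = 16 → Q
  i=31: H-S = 15 → P
  i=32: Q-Y = 18 → S
  i=33: N-N =  0 → A
  i=34: H-W = 11 → L
  i=35: K-F =  5 → F
  i=36: A-G = 20 → U
  i=37: V-H = 14 → O
  i=38: V-F = 16 → Q
  i=39: R-C = 15 → P
  i=40: F-N = 18 → S
  i=41: D-D =  0 → A
  i=42: M-B = 11 → L
  shifts repeat with period 8: SALFUOQP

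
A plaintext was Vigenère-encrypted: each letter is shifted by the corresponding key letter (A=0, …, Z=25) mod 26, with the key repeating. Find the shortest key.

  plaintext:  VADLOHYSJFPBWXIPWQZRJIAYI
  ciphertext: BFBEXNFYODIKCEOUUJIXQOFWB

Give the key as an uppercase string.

GFYTJGH

  i= 0: B-V =  6 → G
  i= 1: F-A =  5 → F
  i= 2: B-D = 24 → Y
  i= 3: E-L = 19 → T
  i= 4: X-O =  9 → J
  i= 5: N-H =  6 → G
  i= 6: F-Y =  7 → H
  i= 7: Y-S =  6 → G
  i= 8: O-J =  5 → F
  i= 9: D-F = 24 → Y
  i=10: I-P = 19 → T
  i=11: K-B =  9 → J
  i=12: C-W =  6 → G
  i=13: E-X =  7 → H
  i=14: O-I =  6 → G
  i=15: U-P =  5 → F
  i=16: U-W = 24 → Y
  i=17: J-Q = 19 → T
  i=18: I-Z =  9 → J
  i=19: X-R =  6 → G
  i=20: Q-J =  7 → H
  i=21: O-I =  6 → G
  i=22: F-A =  5 → F
  i=23: W-Y = 24 → Y
  i=24: B-I = 19 → T
  shifts repeat with period 7: GFYTJGH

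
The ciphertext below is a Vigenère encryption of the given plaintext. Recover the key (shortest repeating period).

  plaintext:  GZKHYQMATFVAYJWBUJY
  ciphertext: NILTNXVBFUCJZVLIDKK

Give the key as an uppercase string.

HJBMP

  i= 0: N-G =  7 → H
  i= 1: I-Z =  9 → J
  i= 2: L-K =  1 → B
  i= 3: T-H = 12 → M
  i= 4: N-Y = 15 → P
  i= 5: X-Q =  7 → H
  i= 6: V-M =  9 → J
  i= 7: B-A =  1 → B
  i= 8: F-T = 12 → M
  i= 9: U-F = 15 → P
  i=10: C-V =  7 → H
  i=11: J-A =  9 → J
  i=12: Z-Y =  1 → B
  i=13: V-J = 12 → M
  i=14: L-W = 15 → P
  i=15: I-B =  7 → H
  i=16: D-U =  9 → J
  i=17: K-J =  1 → B
  i=18: K-Y = 12 → M
  shifts repeat with period 5: HJBMP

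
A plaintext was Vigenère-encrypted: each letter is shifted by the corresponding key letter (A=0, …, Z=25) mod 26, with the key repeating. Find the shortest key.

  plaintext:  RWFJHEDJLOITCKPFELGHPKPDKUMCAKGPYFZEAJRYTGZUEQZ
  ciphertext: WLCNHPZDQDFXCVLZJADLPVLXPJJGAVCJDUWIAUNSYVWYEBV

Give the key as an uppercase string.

FPXEALWU

  i= 0: W-R =  5 → F
  i= 1: L-W = 15 → P
  i= 2: C-F = 23 → X
  i= 3: N-J =  4 → E
  i= 4: H-H =  0 → A
  i= 5: P-E = 11 → L
  i= 6: Z-D = 22 → W
  i= 7: D-J = 20 → U
  i= 8: Q-L =  5 → F
  i= 9: D-O = 15 → P
  i=10: F-I = 23 → X
  i=11: X-T =  4 → E
  i=12: C-C =  0 → A
  i=13: V-K = 11 → L
  i=14: L-P = 22 → W
  i=15: Z-F = 20 → U
  i=16: J-E =  5 → F
  i=17: A-L = 15 → P
  i=18: D-G = 23 → X
  i=19: L-H =  4 → E
  i=20: P-P =  0 → A
  i=21: V-K = 11 → L
  i=22: L-P = 22 → W
  i=23: X-D = 20 → U
  i=24: P-K =  5 → F
  i=25: J-U = 15 → P
  i=26: J-M = 23 → X
  i=27: G-C =  4 → E
  i=28: A-A =  0 → A
  i=29: V-K = 11 → L
  i=30: C-G = 22 → W
  i=31: J-P = 20 → U
  i=32: D-Y =  5 → F
  i=33: U-F = 15 → P
  i=34: W-Z = 23 → X
  i=35: I-E =  4 → E
  i=36: A-A =  0 → A
  i=37: U-J = 11 → L
  i=38: N-R = 22 → W
  i=39: S-Y = 20 → U
  i=40: Y-T =  5 → F
  i=41: V-G = 15 → P
  i=42: W-Z = 23 → X
  i=43: Y-U =  4 → E
  i=44: E-E =  0 → A
  i=45: B-Q = 11 → L
  i=46: V-Z = 22 → W
  shifts repeat with period 8: FPXEALWU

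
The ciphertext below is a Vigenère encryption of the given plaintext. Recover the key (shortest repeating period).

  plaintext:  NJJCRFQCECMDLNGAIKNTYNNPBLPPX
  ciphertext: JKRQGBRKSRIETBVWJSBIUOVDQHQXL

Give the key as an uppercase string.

  i= 0: J-N = 22 → W
  i= 1: K-J =  1 → B
  i= 2: R-J =  8 → I
  i= 3: Q-C = 14 → O
  i= 4: G-R = 15 → P
  i= 5: B-F = 22 → W
  i= 6: R-Q =  1 → B
  i= 7: K-C =  8 → I
  i= 8: S-E = 14 → O
  i= 9: R-C = 15 → P
  i=10: I-M = 22 → W
  i=11: E-D =  1 → B
  i=12: T-L =  8 → I
  i=13: B-N = 14 → O
  i=14: V-G = 15 → P
  i=15: W-A = 22 → W
  i=16: J-I =  1 → B
  i=17: S-K =  8 → I
  i=18: B-N = 14 → O
  i=19: I-T = 15 → P
  i=20: U-Y = 22 → W
  i=21: O-N =  1 → B
  i=22: V-N =  8 → I
  i=23: D-P = 14 → O
  i=24: Q-B = 15 → P
  i=25: H-L = 22 → W
  i=26: Q-P =  1 → B
  i=27: X-P =  8 → I
  i=28: L-X = 14 → O
  shifts repeat with period 5: WBIOP

WBIOP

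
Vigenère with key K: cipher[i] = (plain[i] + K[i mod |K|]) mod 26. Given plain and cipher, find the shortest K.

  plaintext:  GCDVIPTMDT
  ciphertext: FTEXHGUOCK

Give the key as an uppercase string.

ZRBC

  i= 0: F-G = 25 → Z
  i= 1: T-C = 17 → R
  i= 2: E-D =  1 → B
  i= 3: X-V =  2 → C
  i= 4: H-I = 25 → Z
  i= 5: G-P = 17 → R
  i= 6: U-T =  1 → B
  i= 7: O-M =  2 → C
  i= 8: C-D = 25 → Z
  i= 9: K-T = 17 → R
  shifts repeat with period 4: ZRBC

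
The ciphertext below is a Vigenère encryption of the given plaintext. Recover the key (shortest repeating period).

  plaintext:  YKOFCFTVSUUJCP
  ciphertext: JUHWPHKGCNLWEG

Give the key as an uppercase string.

  i= 0: J-Y = 11 → L
  i= 1: U-K = 10 → K
  i= 2: H-O = 19 → T
  i= 3: W-F = 17 → R
  i= 4: P-C = 13 → N
  i= 5: H-F =  2 → C
  i= 6: K-T = 17 → R
  i= 7: G-V = 11 → L
  i= 8: C-S = 10 → K
  i= 9: N-U = 19 → T
  i=10: L-U = 17 → R
  i=11: W-J = 13 → N
  i=12: E-C =  2 → C
  i=13: G-P = 17 → R
  shifts repeat with period 7: LKTRNCR

LKTRNCR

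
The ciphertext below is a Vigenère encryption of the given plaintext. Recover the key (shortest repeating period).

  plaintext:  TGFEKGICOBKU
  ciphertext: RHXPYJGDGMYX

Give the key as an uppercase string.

YBSLOD

  i= 0: R-T = 24 → Y
  i= 1: H-G =  1 → B
  i= 2: X-F = 18 → S
  i= 3: P-E = 11 → L
  i= 4: Y-K = 14 → O
  i= 5: J-G =  3 → D
  i= 6: G-I = 24 → Y
  i= 7: D-C =  1 → B
  i= 8: G-O = 18 → S
  i= 9: M-B = 11 → L
  i=10: Y-K = 14 → O
  i=11: X-U =  3 → D
  shifts repeat with period 6: YBSLOD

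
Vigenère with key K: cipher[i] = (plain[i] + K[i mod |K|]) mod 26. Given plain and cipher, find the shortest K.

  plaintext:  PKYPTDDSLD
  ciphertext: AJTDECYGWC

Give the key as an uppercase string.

  i= 0: A-P = 11 → L
  i= 1: J-K = 25 → Z
  i= 2: T-Y = 21 → V
  i= 3: D-P = 14 → O
  i= 4: E-T = 11 → L
  i= 5: C-D = 25 → Z
  i= 6: Y-D = 21 → V
  i= 7: G-S = 14 → O
  i= 8: W-L = 11 → L
  i= 9: C-D = 25 → Z
  shifts repeat with period 4: LZVO

LZVO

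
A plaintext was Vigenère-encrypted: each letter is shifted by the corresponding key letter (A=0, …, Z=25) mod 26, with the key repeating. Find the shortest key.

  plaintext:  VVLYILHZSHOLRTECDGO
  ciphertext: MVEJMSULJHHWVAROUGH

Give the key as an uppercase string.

  i= 0: M-V = 17 → R
  i= 1: V-V =  0 → A
  i= 2: E-L = 19 → T
  i= 3: J-Y = 11 → L
  i= 4: M-I =  4 → E
  i= 5: S-L =  7 → H
  i= 6: U-H = 13 → N
  i= 7: L-Z = 12 → M
  i= 8: J-S = 17 → R
  i= 9: H-H =  0 → A
  i=10: H-O = 19 → T
  i=11: W-L = 11 → L
  i=12: V-R =  4 → E
  i=13: A-T =  7 → H
  i=14: R-E = 13 → N
  i=15: O-C = 12 → M
  i=16: U-D = 17 → R
  i=17: G-G =  0 → A
  i=18: H-O = 19 → T
  shifts repeat with period 8: RATLEHNM

RATLEHNM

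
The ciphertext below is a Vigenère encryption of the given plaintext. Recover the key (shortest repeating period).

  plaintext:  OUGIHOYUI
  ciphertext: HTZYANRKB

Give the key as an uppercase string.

  i= 0: H-O = 19 → T
  i= 1: T-U = 25 → Z
  i= 2: Z-G = 19 → T
  i= 3: Y-I = 16 → Q
  i= 4: A-H = 19 → T
  i= 5: N-O = 25 → Z
  i= 6: R-Y = 19 → T
  i= 7: K-U = 16 → Q
  i= 8: B-I = 19 → T
  shifts repeat with period 4: TZTQ

TZTQ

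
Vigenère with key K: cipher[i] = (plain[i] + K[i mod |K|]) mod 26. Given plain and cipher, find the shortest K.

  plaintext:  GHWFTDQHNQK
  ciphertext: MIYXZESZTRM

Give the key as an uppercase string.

GBCS

  i= 0: M-G =  6 → G
  i= 1: I-H =  1 → B
  i= 2: Y-W =  2 → C
  i= 3: X-F = 18 → S
  i= 4: Z-T =  6 → G
  i= 5: E-D =  1 → B
  i= 6: S-Q =  2 → C
  i= 7: Z-H = 18 → S
  i= 8: T-N =  6 → G
  i= 9: R-Q =  1 → B
  i=10: M-K =  2 → C
  shifts repeat with period 4: GBCS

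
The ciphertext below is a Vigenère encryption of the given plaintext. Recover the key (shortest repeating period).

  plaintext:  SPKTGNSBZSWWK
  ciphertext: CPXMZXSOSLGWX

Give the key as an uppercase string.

  i= 0: C-S = 10 → K
  i= 1: P-P =  0 → A
  i= 2: X-K = 13 → N
  i= 3: M-T = 19 → T
  i= 4: Z-G = 19 → T
  i= 5: X-N = 10 → K
  i= 6: S-S =  0 → A
  i= 7: O-B = 13 → N
  i= 8: S-Z = 19 → T
  i= 9: L-S = 19 → T
  i=10: G-W = 10 → K
  i=11: W-W =  0 → A
  i=12: X-K = 13 → N
  shifts repeat with period 5: KANTT

KANTT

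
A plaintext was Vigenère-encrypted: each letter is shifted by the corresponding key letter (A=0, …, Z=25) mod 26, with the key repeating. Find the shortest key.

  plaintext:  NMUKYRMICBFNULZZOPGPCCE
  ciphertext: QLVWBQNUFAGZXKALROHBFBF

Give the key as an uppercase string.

  i= 0: Q-N =  3 → D
  i= 1: L-M = 25 → Z
  i= 2: V-U =  1 → B
  i= 3: W-K = 12 → M
  i= 4: B-Y =  3 → D
  i= 5: Q-R = 25 → Z
  i= 6: N-M =  1 → B
  i= 7: U-I = 12 → M
  i= 8: F-C =  3 → D
  i= 9: A-B = 25 → Z
  i=10: G-F =  1 → B
  i=11: Z-N = 12 → M
  i=12: X-U =  3 → D
  i=13: K-L = 25 → Z
  i=14: A-Z =  1 → B
  i=15: L-Z = 12 → M
  i=16: R-O =  3 → D
  i=17: O-P = 25 → Z
  i=18: H-G =  1 → B
  i=19: B-P = 12 → M
  i=20: F-C =  3 → D
  i=21: B-C = 25 → Z
  i=22: F-E =  1 → B
  shifts repeat with period 4: DZBM

DZBM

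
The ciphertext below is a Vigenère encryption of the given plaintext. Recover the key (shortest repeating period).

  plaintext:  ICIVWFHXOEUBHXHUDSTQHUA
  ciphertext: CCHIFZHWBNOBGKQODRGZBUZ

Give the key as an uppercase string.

  i= 0: C-I = 20 → U
  i= 1: C-C =  0 → A
  i= 2: H-I = 25 → Z
  i= 3: I-V = 13 → N
  i= 4: F-W =  9 → J
  i= 5: Z-F = 20 → U
  i= 6: H-H =  0 → A
  i= 7: W-X = 25 → Z
  i= 8: B-O = 13 → N
  i= 9: N-E =  9 → J
  i=10: O-U = 20 → U
  i=11: B-B =  0 → A
  i=12: G-H = 25 → Z
  i=13: K-X = 13 → N
  i=14: Q-H =  9 → J
  i=15: O-U = 20 → U
  i=16: D-D =  0 → A
  i=17: R-S = 25 → Z
  i=18: G-T = 13 → N
  i=19: Z-Q =  9 → J
  i=20: B-H = 20 → U
  i=21: U-U =  0 → A
  i=22: Z-A = 25 → Z
  shifts repeat with period 5: UAZNJ

UAZNJ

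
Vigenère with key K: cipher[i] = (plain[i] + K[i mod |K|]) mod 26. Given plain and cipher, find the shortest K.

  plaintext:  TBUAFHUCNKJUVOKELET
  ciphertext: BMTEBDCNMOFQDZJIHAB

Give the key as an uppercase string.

  i= 0: B-T =  8 → I
  i= 1: M-B = 11 → L
  i= 2: T-U = 25 → Z
  i= 3: E-A =  4 → E
  i= 4: B-F = 22 → W
  i= 5: D-H = 22 → W
  i= 6: C-U =  8 → I
  i= 7: N-C = 11 → L
  i= 8: M-N = 25 → Z
  i= 9: O-K =  4 → E
  i=10: F-J = 22 → W
  i=11: Q-U = 22 → W
  i=12: D-V =  8 → I
  i=13: Z-O = 11 → L
  i=14: J-K = 25 → Z
  i=15: I-E =  4 → E
  i=16: H-L = 22 → W
  i=17: A-E = 22 → W
  i=18: B-T =  8 → I
  shifts repeat with period 6: ILZEWW

ILZEWW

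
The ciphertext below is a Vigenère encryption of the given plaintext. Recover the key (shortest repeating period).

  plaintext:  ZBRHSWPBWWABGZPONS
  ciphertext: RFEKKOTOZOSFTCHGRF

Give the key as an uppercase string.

SENDS

  i= 0: R-Z = 18 → S
  i= 1: F-B =  4 → E
  i= 2: E-R = 13 → N
  i= 3: K-H =  3 → D
  i= 4: K-S = 18 → S
  i= 5: O-W = 18 → S
  i= 6: T-P =  4 → E
  i= 7: O-B = 13 → N
  i= 8: Z-W =  3 → D
  i= 9: O-W = 18 → S
  i=10: S-A = 18 → S
  i=11: F-B =  4 → E
  i=12: T-G = 13 → N
  i=13: C-Z =  3 → D
  i=14: H-P = 18 → S
  i=15: G-O = 18 → S
  i=16: R-N =  4 → E
  i=17: F-S = 13 → N
  shifts repeat with period 5: SENDS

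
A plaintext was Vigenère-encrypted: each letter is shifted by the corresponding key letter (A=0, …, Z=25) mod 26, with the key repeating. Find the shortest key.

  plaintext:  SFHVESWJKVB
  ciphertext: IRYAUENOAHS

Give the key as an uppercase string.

  i= 0: I-S = 16 → Q
  i= 1: R-F = 12 → M
  i= 2: Y-H = 17 → R
  i= 3: A-V =  5 → F
  i= 4: U-E = 16 → Q
  i= 5: E-S = 12 → M
  i= 6: N-W = 17 → R
  i= 7: O-J =  5 → F
  i= 8: A-K = 16 → Q
  i= 9: H-V = 12 → M
  i=10: S-B = 17 → R
  shifts repeat with period 4: QMRF

QMRF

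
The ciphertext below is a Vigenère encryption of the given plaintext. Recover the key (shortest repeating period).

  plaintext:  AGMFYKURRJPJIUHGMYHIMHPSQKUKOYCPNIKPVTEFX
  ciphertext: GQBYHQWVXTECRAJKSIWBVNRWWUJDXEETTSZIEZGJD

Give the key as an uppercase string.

  i= 0: G-A =  6 → G
  i= 1: Q-G = 10 → K
  i= 2: B-M = 15 → P
  i= 3: Y-F = 19 → T
  i= 4: H-Y =  9 → J
  i= 5: Q-K =  6 → G
  i= 6: W-U =  2 → C
  i= 7: V-R =  4 → E
  i= 8: X-R =  6 → G
  i= 9: T-J = 10 → K
  i=10: E-P = 15 → P
  i=11: C-J = 19 → T
  i=12: R-I =  9 → J
  i=13: A-U =  6 → G
  i=14: J-H =  2 → C
  i=15: K-G =  4 → E
  i=16: S-M =  6 → G
  i=17: I-Y = 10 → K
  i=18: W-H = 15 → P
  i=19: B-I = 19 → T
  i=20: V-M =  9 → J
  i=21: N-H =  6 → G
  i=22: R-P =  2 → C
  i=23: W-S =  4 → E
  i=24: W-Q =  6 → G
  i=25: U-K = 10 → K
  i=26: J-U = 15 → P
  i=27: D-K = 19 → T
  i=28: X-O =  9 → J
  i=29: E-Y =  6 → G
  i=30: E-C =  2 → C
  i=31: T-P =  4 → E
  i=32: T-N =  6 → G
  i=33: S-I = 10 → K
  i=34: Z-K = 15 → P
  i=35: I-P = 19 → T
  i=36: E-V =  9 → J
  i=37: Z-T =  6 → G
  i=38: G-E =  2 → C
  i=39: J-F =  4 → E
  i=40: D-X =  6 → G
  shifts repeat with period 8: GKPTJGCE

GKPTJGCE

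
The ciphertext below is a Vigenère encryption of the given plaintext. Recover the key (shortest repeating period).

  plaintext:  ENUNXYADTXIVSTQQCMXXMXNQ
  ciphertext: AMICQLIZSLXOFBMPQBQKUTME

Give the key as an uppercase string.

  i= 0: A-E = 22 → W
  i= 1: M-N = 25 → Z
  i= 2: I-U = 14 → O
  i= 3: C-N = 15 → P
  i= 4: Q-X = 19 → T
  i= 5: L-Y = 13 → N
  i= 6: I-A =  8 → I
  i= 7: Z-D = 22 → W
  i= 8: S-T = 25 → Z
  i= 9: L-X = 14 → O
  i=10: X-I = 15 → P
  i=11: O-V = 19 → T
  i=12: F-S = 13 → N
  i=13: B-T =  8 → I
  i=14: M-Q = 22 → W
  i=15: P-Q = 25 → Z
  i=16: Q-C = 14 → O
  i=17: B-M = 15 → P
  i=18: Q-X = 19 → T
  i=19: K-X = 13 → N
  i=20: U-M =  8 → I
  i=21: T-X = 22 → W
  i=22: M-N = 25 → Z
  i=23: E-Q = 14 → O
  shifts repeat with period 7: WZOPTNI

WZOPTNI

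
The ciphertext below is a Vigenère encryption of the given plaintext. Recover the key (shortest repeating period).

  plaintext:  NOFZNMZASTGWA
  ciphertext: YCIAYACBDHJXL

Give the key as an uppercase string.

LODB

  i= 0: Y-N = 11 → L
  i= 1: C-O = 14 → O
  i= 2: I-F =  3 → D
  i= 3: A-Z =  1 → B
  i= 4: Y-N = 11 → L
  i= 5: A-M = 14 → O
  i= 6: C-Z =  3 → D
  i= 7: B-A =  1 → B
  i= 8: D-S = 11 → L
  i= 9: H-T = 14 → O
  i=10: J-G =  3 → D
  i=11: X-W =  1 → B
  i=12: L-A = 11 → L
  shifts repeat with period 4: LODB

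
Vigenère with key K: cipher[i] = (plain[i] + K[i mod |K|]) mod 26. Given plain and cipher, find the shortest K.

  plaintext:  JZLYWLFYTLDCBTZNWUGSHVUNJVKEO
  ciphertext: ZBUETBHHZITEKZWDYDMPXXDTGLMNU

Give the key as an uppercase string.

  i= 0: Z-J = 16 → Q
  i= 1: B-Z =  2 → C
  i= 2: U-L =  9 → J
  i= 3: E-Y =  6 → G
  i= 4: T-W = 23 → X
  i= 5: B-L = 16 → Q
  i= 6: H-F =  2 → C
  i= 7: H-Y =  9 → J
  i= 8: Z-T =  6 → G
  i= 9: I-L = 23 → X
  i=10: T-D = 16 → Q
  i=11: E-C =  2 → C
  i=12: K-B =  9 → J
  i=13: Z-T =  6 → G
  i=14: W-Z = 23 → X
  i=15: D-N = 16 → Q
  i=16: Y-W =  2 → C
  i=17: D-U =  9 → J
  i=18: M-G =  6 → G
  i=19: P-S = 23 → X
  i=20: X-H = 16 → Q
  i=21: X-V =  2 → C
  i=22: D-U =  9 → J
  i=23: T-N =  6 → G
  i=24: G-J = 23 → X
  i=25: L-V = 16 → Q
  i=26: M-K =  2 → C
  i=27: N-E =  9 → J
  i=28: U-O =  6 → G
  shifts repeat with period 5: QCJGX

QCJGX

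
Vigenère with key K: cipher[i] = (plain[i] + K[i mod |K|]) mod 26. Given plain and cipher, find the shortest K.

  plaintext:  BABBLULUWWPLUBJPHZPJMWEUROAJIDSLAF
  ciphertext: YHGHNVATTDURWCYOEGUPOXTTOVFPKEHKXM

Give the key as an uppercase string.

XHFGCBPZ

  i= 0: Y-B = 23 → X
  i= 1: H-A =  7 → H
  i= 2: G-B =  5 → F
  i= 3: H-B =  6 → G
  i= 4: N-L =  2 → C
  i= 5: V-U =  1 → B
  i= 6: A-L = 15 → P
  i= 7: T-U = 25 → Z
  i= 8: T-W = 23 → X
  i= 9: D-W =  7 → H
  i=10: U-P =  5 → F
  i=11: R-L =  6 → G
  i=12: W-U =  2 → C
  i=13: C-B =  1 → B
  i=14: Y-J = 15 → P
  i=15: O-P = 25 → Z
  i=16: E-H = 23 → X
  i=17: G-Z =  7 → H
  i=18: U-P =  5 → F
  i=19: P-J =  6 → G
  i=20: O-M =  2 → C
  i=21: X-W =  1 → B
  i=22: T-E = 15 → P
  i=23: T-U = 25 → Z
  i=24: O-R = 23 → X
  i=25: V-O =  7 → H
  i=26: F-A =  5 → F
  i=27: P-J =  6 → G
  i=28: K-I =  2 → C
  i=29: E-D =  1 → B
  i=30: H-S = 15 → P
  i=31: K-L = 25 → Z
  i=32: X-A = 23 → X
  i=33: M-F =  7 → H
  shifts repeat with period 8: XHFGCBPZ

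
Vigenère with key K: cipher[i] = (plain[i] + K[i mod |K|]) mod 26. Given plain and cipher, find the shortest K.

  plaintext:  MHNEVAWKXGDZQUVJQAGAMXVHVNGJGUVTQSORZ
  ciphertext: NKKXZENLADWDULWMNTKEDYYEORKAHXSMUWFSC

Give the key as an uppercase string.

BDXTEER

  i= 0: N-M =  1 → B
  i= 1: K-H =  3 → D
  i= 2: K-N = 23 → X
  i= 3: X-E = 19 → T
  i= 4: Z-V =  4 → E
  i= 5: E-A =  4 → E
  i= 6: N-W = 17 → R
  i= 7: L-K =  1 → B
  i= 8: A-X =  3 → D
  i= 9: D-G = 23 → X
  i=10: W-D = 19 → T
  i=11: D-Z =  4 → E
  i=12: U-Q =  4 → E
  i=13: L-U = 17 → R
  i=14: W-V =  1 → B
  i=15: M-J =  3 → D
  i=16: N-Q = 23 → X
  i=17: T-A = 19 → T
  i=18: K-G =  4 → E
  i=19: E-A =  4 → E
  i=20: D-M = 17 → R
  i=21: Y-X =  1 → B
  i=22: Y-V =  3 → D
  i=23: E-H = 23 → X
  i=24: O-V = 19 → T
  i=25: R-N =  4 → E
  i=26: K-G =  4 → E
  i=27: A-J = 17 → R
  i=28: H-G =  1 → B
  i=29: X-U =  3 → D
  i=30: S-V = 23 → X
  i=31: M-T = 19 → T
  i=32: U-Q =  4 → E
  i=33: W-S =  4 → E
  i=34: F-O = 17 → R
  i=35: S-R =  1 → B
  i=36: C-Z =  3 → D
  shifts repeat with period 7: BDXTEER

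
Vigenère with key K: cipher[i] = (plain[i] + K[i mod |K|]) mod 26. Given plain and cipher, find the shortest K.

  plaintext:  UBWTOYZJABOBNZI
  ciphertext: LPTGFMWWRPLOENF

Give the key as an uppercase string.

  i= 0: L-U = 17 → R
  i= 1: P-B = 14 → O
  i= 2: T-W = 23 → X
  i= 3: G-T = 13 → N
  i= 4: F-O = 17 → R
  i= 5: M-Y = 14 → O
  i= 6: W-Z = 23 → X
  i= 7: W-J = 13 → N
  i= 8: R-A = 17 → R
  i= 9: P-B = 14 → O
  i=10: L-O = 23 → X
  i=11: O-B = 13 → N
  i=12: E-N = 17 → R
  i=13: N-Z = 14 → O
  i=14: F-I = 23 → X
  shifts repeat with period 4: ROXN

ROXN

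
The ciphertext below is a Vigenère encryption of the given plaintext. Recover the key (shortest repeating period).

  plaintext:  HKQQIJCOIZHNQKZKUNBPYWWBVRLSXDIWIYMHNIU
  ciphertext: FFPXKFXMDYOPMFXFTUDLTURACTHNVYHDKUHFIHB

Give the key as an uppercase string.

  i= 0: F-H = 24 → Y
  i= 1: F-K = 21 → V
  i= 2: P-Q = 25 → Z
  i= 3: X-Q =  7 → H
  i= 4: K-I =  2 → C
  i= 5: F-J = 22 → W
  i= 6: X-C = 21 → V
  i= 7: M-O = 24 → Y
  i= 8: D-I = 21 → V
  i= 9: Y-Z = 25 → Z
  i=10: O-H =  7 → H
  i=11: P-N =  2 → C
  i=12: M-Q = 22 → W
  i=13: F-K = 21 → V
  i=14: X-Z = 24 → Y
  i=15: F-K = 21 → V
  i=16: T-U = 25 → Z
  i=17: U-N =  7 → H
  i=18: D-B =  2 → C
  i=19: L-P = 22 → W
  i=20: T-Y = 21 → V
  i=21: U-W = 24 → Y
  i=22: R-W = 21 → V
  i=23: A-B = 25 → Z
  i=24: C-V =  7 → H
  i=25: T-R =  2 → C
  i=26: H-L = 22 → W
  i=27: N-S = 21 → V
  i=28: V-X = 24 → Y
  i=29: Y-D = 21 → V
  i=30: H-I = 25 → Z
  i=31: D-W =  7 → H
  i=32: K-I =  2 → C
  i=33: U-Y = 22 → W
  i=34: H-M = 21 → V
  i=35: F-H = 24 → Y
  i=36: I-N = 21 → V
  i=37: H-I = 25 → Z
  i=38: B-U =  7 → H
  shifts repeat with period 7: YVZHCWV

YVZHCWV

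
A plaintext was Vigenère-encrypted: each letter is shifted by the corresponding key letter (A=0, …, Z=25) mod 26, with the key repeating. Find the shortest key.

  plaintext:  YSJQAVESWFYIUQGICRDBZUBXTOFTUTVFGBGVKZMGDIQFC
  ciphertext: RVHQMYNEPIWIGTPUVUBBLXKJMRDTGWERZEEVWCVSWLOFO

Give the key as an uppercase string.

TDYAMDJM

  i= 0: R-Y = 19 → T
  i= 1: V-S =  3 → D
  i= 2: H-J = 24 → Y
  i= 3: Q-Q =  0 → A
  i= 4: M-A = 12 → M
  i= 5: Y-V =  3 → D
  i= 6: N-E =  9 → J
  i= 7: E-S = 12 → M
  i= 8: P-W = 19 → T
  i= 9: I-F =  3 → D
  i=10: W-Y = 24 → Y
  i=11: I-I =  0 → A
  i=12: G-U = 12 → M
  i=13: T-Q =  3 → D
  i=14: P-G =  9 → J
  i=15: U-I = 12 → M
  i=16: V-C = 19 → T
  i=17: U-R =  3 → D
  i=18: B-D = 24 → Y
  i=19: B-B =  0 → A
  i=20: L-Z = 12 → M
  i=21: X-U =  3 → D
  i=22: K-B =  9 → J
  i=23: J-X = 12 → M
  i=24: M-T = 19 → T
  i=25: R-O =  3 → D
  i=26: D-F = 24 → Y
  i=27: T-T =  0 → A
  i=28: G-U = 12 → M
  i=29: W-T =  3 → D
  i=30: E-V =  9 → J
  i=31: R-F = 12 → M
  i=32: Z-G = 19 → T
  i=33: E-B =  3 → D
  i=34: E-G = 24 → Y
  i=35: V-V =  0 → A
  i=36: W-K = 12 → M
  i=37: C-Z =  3 → D
  i=38: V-M =  9 → J
  i=39: S-G = 12 → M
  i=40: W-D = 19 → T
  i=41: L-I =  3 → D
  i=42: O-Q = 24 → Y
  i=43: F-F =  0 → A
  i=44: O-C = 12 → M
  shifts repeat with period 8: TDYAMDJM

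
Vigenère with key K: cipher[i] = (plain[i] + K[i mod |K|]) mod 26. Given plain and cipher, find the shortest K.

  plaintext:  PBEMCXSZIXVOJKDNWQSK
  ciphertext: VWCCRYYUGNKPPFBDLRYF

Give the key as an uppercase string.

  i= 0: V-P =  6 → G
  i= 1: W-B = 21 → V
  i= 2: C-E = 24 → Y
  i= 3: C-M = 16 → Q
  i= 4: R-C = 15 → P
  i= 5: Y-X =  1 → B
  i= 6: Y-S =  6 → G
  i= 7: U-Z = 21 → V
  i= 8: G-I = 24 → Y
  i= 9: N-X = 16 → Q
  i=10: K-V = 15 → P
  i=11: P-O =  1 → B
  i=12: P-J =  6 → G
  i=13: F-K = 21 → V
  i=14: B-D = 24 → Y
  i=15: D-N = 16 → Q
  i=16: L-W = 15 → P
  i=17: R-Q =  1 → B
  i=18: Y-S =  6 → G
  i=19: F-K = 21 → V
  shifts repeat with period 6: GVYQPB

GVYQPB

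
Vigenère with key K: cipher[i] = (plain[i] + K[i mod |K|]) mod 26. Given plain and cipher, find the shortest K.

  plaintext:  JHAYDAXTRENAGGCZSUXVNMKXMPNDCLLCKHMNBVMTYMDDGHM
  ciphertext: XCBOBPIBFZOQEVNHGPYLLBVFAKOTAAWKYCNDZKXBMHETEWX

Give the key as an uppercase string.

  i= 0: X-J = 14 → O
  i= 1: C-H = 21 → V
  i= 2: B-A =  1 → B
  i= 3: O-Y = 16 → Q
  i= 4: B-D = 24 → Y
  i= 5: P-A = 15 → P
  i= 6: I-X = 11 → L
  i= 7: B-T =  8 → I
  i= 8: F-R = 14 → O
  i= 9: Z-E = 21 → V
  i=10: O-N =  1 → B
  i=11: Q-A = 16 → Q
  i=12: E-G = 24 → Y
  i=13: V-G = 15 → P
  i=14: N-C = 11 → L
  i=15: H-Z =  8 → I
  i=16: G-S = 14 → O
  i=17: P-U = 21 → V
  i=18: Y-X =  1 → B
  i=19: L-V = 16 → Q
  i=20: L-N = 24 → Y
  i=21: B-M = 15 → P
  i=22: V-K = 11 → L
  i=23: F-X =  8 → I
  i=24: A-M = 14 → O
  i=25: K-P = 21 → V
  i=26: O-N =  1 → B
  i=27: T-D = 16 → Q
  i=28: A-C = 24 → Y
  i=29: A-L = 15 → P
  i=30: W-L = 11 → L
  i=31: K-C =  8 → I
  i=32: Y-K = 14 → O
  i=33: C-H = 21 → V
  i=34: N-M =  1 → B
  i=35: D-N = 16 → Q
  i=36: Z-B = 24 → Y
  i=37: K-V = 15 → P
  i=38: X-M = 11 → L
  i=39: B-T =  8 → I
  i=40: M-Y = 14 → O
  i=41: H-M = 21 → V
  i=42: E-D =  1 → B
  i=43: T-D = 16 → Q
  i=44: E-G = 24 → Y
  i=45: W-H = 15 → P
  i=46: X-M = 11 → L
  shifts repeat with period 8: OVBQYPLI

OVBQYPLI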